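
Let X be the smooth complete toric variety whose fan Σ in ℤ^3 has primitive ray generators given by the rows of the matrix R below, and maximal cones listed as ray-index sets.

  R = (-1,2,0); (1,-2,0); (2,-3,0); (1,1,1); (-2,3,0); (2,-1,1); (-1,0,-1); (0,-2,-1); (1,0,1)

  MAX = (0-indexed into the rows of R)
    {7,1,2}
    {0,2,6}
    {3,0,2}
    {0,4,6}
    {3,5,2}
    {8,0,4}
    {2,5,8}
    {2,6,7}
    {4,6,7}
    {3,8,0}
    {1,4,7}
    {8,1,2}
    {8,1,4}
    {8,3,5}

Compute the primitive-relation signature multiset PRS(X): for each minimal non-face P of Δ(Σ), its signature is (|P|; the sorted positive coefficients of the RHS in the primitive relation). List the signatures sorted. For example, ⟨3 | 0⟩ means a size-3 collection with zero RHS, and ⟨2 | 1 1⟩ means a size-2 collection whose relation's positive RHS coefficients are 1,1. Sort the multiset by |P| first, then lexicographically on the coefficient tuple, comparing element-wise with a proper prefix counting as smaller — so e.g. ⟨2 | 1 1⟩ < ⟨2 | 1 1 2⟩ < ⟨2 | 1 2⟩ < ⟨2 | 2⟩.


The 17 primitive collections of Σ (r=9, n=3):

  P={0,1}:  v_{0} + v_{1} = 0 ; sig = ⟨2 | 0⟩
  P={2,4}:  v_{2} + v_{4} = 0 ; sig = ⟨2 | 0⟩
  P={6,8}:  v_{6} + v_{8} = 0 ; sig = ⟨2 | 0⟩
  P={0,5}:  v_{0} + v_{5} = v_{3} ; sig = ⟨2 | 1⟩
  P={0,7}:  v_{0} + v_{7} = v_{6} ; sig = ⟨2 | 1⟩
  P={1,3}:  v_{1} + v_{3} = v_{5} ; sig = ⟨2 | 1⟩
  P={1,6}:  v_{1} + v_{6} = v_{7} ; sig = ⟨2 | 1⟩
  P={5,7}:  v_{5} + v_{7} = v_{2} ; sig = ⟨2 | 1⟩
  P={7,8}:  v_{7} + v_{8} = v_{1} ; sig = ⟨2 | 1⟩
  P={1,5}:  v_{1} + v_{5} = v_{2} + v_{8} ; sig = ⟨2 | 1 1⟩
  P={3,7}:  v_{3} + v_{7} = v_{0} + v_{2} ; sig = ⟨2 | 1 1⟩
  P={4,5}:  v_{4} + v_{5} = v_{0} + v_{8} ; sig = ⟨2 | 1 1⟩
  P={5,6}:  v_{5} + v_{6} = v_{0} + v_{2} ; sig = ⟨2 | 1 1⟩
  P={3,4}:  v_{3} + v_{4} = 2·v_{0} + v_{8} ; sig = ⟨2 | 1 2⟩
  P={3,6}:  v_{3} + v_{6} = 2·v_{0} + v_{2} ; sig = ⟨2 | 1 2⟩
  P={0,2,8}:  v_{0} + v_{2} + v_{8} = v_{5} ; sig = ⟨3 | 1⟩
  P={2,3,8}:  v_{2} + v_{3} + v_{8} = 2·v_{5} ; sig = ⟨3 | 2⟩

Signatures (|P|; sorted positive RHS coefficients), sorted:
[⟨2 | 0⟩, ⟨2 | 0⟩, ⟨2 | 0⟩, ⟨2 | 1⟩, ⟨2 | 1⟩, ⟨2 | 1⟩, ⟨2 | 1⟩, ⟨2 | 1⟩, ⟨2 | 1⟩, ⟨2 | 1 1⟩, ⟨2 | 1 1⟩, ⟨2 | 1 1⟩, ⟨2 | 1 1⟩, ⟨2 | 1 2⟩, ⟨2 | 1 2⟩, ⟨3 | 1⟩, ⟨3 | 2⟩]


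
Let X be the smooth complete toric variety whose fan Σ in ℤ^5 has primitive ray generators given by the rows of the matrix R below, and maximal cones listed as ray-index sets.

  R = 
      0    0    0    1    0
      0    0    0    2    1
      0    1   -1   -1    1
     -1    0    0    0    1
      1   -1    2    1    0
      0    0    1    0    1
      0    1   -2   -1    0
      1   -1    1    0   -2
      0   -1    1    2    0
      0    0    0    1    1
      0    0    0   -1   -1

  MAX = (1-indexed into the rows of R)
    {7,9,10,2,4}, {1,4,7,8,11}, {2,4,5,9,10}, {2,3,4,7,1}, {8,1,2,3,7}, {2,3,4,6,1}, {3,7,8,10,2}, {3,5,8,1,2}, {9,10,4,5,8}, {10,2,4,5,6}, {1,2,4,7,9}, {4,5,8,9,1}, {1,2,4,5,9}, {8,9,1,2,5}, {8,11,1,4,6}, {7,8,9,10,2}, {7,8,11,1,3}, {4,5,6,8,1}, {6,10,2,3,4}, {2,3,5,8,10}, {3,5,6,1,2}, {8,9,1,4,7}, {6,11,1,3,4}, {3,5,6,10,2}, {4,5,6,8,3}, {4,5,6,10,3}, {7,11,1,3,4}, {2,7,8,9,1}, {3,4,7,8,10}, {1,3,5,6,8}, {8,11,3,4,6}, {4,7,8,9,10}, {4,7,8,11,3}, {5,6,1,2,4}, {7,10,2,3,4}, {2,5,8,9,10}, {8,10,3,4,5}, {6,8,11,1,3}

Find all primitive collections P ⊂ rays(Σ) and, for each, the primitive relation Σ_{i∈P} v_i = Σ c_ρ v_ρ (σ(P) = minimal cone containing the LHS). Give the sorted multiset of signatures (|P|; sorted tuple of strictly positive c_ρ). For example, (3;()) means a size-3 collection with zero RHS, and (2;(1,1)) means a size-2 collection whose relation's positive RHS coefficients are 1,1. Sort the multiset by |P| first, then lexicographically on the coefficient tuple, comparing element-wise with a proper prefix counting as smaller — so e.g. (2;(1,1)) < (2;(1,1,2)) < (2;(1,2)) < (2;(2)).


Minimal non-faces — 15 found among 11 rays, 38 max cones:

  P={10,11}:  v_{10} + v_{11} = 0  so sig = (2;())
  P={1,10}:  v_{1} + v_{10} = v_{2}  so sig = (2;(1))
  P={2,11}:  v_{2} + v_{11} = v_{1}  so sig = (2;(1))
  P={3,9}:  v_{3} + v_{9} = v_{10}  so sig = (2;(1))
  P={6,7}:  v_{6} + v_{7} = v_{3}  so sig = (2;(1))
  P={5,11}:  v_{5} + v_{11} = v_{6} + v_{8}  so sig = (2;(1,1))
  P={5,7}:  v_{5} + v_{7} = v_{3} + v_{8} + v_{10}  so sig = (2;(1,1,1))
  P={6,9}:  v_{6} + v_{9} = v_{1} + v_{4} + v_{5}  so sig = (2;(1,1,1))
  P={9,11}:  v_{9} + v_{11} = v_{1} + v_{4} + v_{8}  so sig = (2;(1,1,1))
  P={2,4,8}:  v_{2} + v_{4} + v_{8} = v_{9}  so sig = (3;(1))
  P={6,8,10}:  v_{6} + v_{8} + v_{10} = v_{5}  so sig = (3;(1))
  P={2,6,8}:  v_{2} + v_{6} + v_{8} = v_{1} + v_{5}  so sig = (3;(1,1))
  P={1,3,4,8}:  v_{1} + v_{3} + v_{4} + v_{8} = 0  so sig = (4;())
  P={1,3,4,5}:  v_{1} + v_{3} + v_{4} + v_{5} = v_{6} + v_{10}  so sig = (4;(1,1))
  P={2,3,4,5}:  v_{2} + v_{3} + v_{4} + v_{5} = v_{6} + 2·v_{10}  so sig = (4;(1,2))

Sorted signature multiset PRS(X):
    (2;())
    (2;(1))
    (2;(1))
    (2;(1))
    (2;(1))
    (2;(1,1))
    (2;(1,1,1))
    (2;(1,1,1))
    (2;(1,1,1))
    (3;(1))
    (3;(1))
    (3;(1,1))
    (4;())
    (4;(1,1))
    (4;(1,2))


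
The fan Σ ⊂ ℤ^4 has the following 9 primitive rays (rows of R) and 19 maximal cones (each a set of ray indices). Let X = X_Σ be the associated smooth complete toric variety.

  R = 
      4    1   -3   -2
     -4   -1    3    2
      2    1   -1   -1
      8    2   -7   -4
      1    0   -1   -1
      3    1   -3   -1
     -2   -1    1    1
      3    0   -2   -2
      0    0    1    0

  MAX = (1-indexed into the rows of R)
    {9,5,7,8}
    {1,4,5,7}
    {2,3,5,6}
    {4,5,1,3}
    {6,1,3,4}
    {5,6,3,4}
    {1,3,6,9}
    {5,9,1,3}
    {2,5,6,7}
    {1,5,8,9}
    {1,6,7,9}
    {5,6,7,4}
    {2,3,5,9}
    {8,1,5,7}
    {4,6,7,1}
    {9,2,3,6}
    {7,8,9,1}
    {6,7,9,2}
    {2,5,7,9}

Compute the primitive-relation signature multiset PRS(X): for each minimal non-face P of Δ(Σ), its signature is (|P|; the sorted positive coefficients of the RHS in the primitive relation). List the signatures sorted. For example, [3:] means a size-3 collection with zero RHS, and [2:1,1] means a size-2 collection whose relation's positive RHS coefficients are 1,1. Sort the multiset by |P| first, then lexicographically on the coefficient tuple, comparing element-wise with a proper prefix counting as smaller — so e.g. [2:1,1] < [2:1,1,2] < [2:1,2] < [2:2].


|primitive collections| = 11. Relations:

  P = {1,2}:  v_{1} + v_{2} = 0  ⟹  sig = [2:]
  P = {3,7}:  v_{3} + v_{7} = 0  ⟹  sig = [2:]
  P = {2,4}:  v_{2} + v_{4} = v_{5} + v_{6}  ⟹  sig = [2:1,1]
  P = {2,8}:  v_{2} + v_{8} = v_{5} + v_{7} + v_{9}  ⟹  sig = [2:1,1,1]
  P = {3,8}:  v_{3} + v_{8} = v_{1} + v_{5} + v_{9}  ⟹  sig = [2:1,1,1]
  P = {4,8}:  v_{4} + v_{8} = 3·v_{1} + v_{5} + v_{7}  ⟹  sig = [2:1,1,3]
  P = {6,8}:  v_{6} + v_{8} = 2·v_{1} + v_{7}  ⟹  sig = [2:1,2]
  P = {4,9}:  v_{4} + v_{9} = 2·v_{1}  ⟹  sig = [2:2]
  P = {1,5,6}:  v_{1} + v_{5} + v_{6} = v_{4}  ⟹  sig = [3:1]
  P = {5,6,9}:  v_{5} + v_{6} + v_{9} = v_{1}  ⟹  sig = [3:1]
  P = {1,5,7,9}:  v_{1} + v_{5} + v_{7} + v_{9} = v_{8}  ⟹  sig = [4:1]

Hence PRS(X_Σ) =
[[2:], [2:], [2:1,1], [2:1,1,1], [2:1,1,1], [2:1,1,3], [2:1,2], [2:2], [3:1], [3:1], [4:1]]


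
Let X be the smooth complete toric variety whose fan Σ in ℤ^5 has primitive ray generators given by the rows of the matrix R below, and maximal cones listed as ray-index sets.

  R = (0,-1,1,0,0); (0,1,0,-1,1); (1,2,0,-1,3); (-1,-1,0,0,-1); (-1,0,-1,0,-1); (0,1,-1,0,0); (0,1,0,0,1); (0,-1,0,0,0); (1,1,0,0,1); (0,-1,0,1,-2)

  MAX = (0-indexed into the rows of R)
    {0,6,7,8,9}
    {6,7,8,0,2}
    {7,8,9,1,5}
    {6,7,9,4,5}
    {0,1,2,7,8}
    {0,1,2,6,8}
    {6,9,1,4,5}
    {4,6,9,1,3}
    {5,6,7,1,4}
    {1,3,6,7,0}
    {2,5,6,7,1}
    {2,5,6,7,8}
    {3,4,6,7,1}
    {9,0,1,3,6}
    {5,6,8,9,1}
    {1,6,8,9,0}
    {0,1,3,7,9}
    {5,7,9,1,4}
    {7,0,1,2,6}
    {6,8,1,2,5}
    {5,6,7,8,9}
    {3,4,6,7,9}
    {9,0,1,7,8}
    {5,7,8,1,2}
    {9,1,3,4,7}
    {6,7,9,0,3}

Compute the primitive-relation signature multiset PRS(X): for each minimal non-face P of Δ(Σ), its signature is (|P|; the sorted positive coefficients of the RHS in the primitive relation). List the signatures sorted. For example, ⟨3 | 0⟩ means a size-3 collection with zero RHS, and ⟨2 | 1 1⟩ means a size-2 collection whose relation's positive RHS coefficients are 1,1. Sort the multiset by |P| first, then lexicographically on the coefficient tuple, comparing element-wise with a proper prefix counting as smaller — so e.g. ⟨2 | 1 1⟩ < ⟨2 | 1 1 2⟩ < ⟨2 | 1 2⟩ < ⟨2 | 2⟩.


Minimal non-faces — 10 found among 10 rays, 26 max cones:

  P={0,5}:  v_{0} + v_{5} = 0 — sig = ⟨2 | 0⟩
  P={3,8}:  v_{3} + v_{8} = 0 — sig = ⟨2 | 0⟩
  P={0,4}:  v_{0} + v_{4} = v_{3} — sig = ⟨2 | 1⟩
  P={2,9}:  v_{2} + v_{9} = v_{8} — sig = ⟨2 | 1⟩
  P={3,5}:  v_{3} + v_{5} = v_{4} — sig = ⟨2 | 1⟩
  P={4,8}:  v_{4} + v_{8} = v_{5} — sig = ⟨2 | 1⟩
  P={2,3}:  v_{2} + v_{3} = v_{1} + v_{6} + v_{7} — sig = ⟨2 | 1 1 1⟩
  P={2,4}:  v_{2} + v_{4} = v_{1} + v_{5} + v_{6} + v_{7} — sig = ⟨2 | 1 1 1 1⟩
  P={1,6,7,9}:  v_{1} + v_{6} + v_{7} + v_{9} = 0 — sig = ⟨4 | 0⟩
  P={1,6,7,8}:  v_{1} + v_{6} + v_{7} + v_{8} = v_{2} — sig = ⟨4 | 1⟩

Signatures (|P|; sorted positive RHS coefficients), sorted:
[⟨2 | 0⟩, ⟨2 | 0⟩, ⟨2 | 1⟩, ⟨2 | 1⟩, ⟨2 | 1⟩, ⟨2 | 1⟩, ⟨2 | 1 1 1⟩, ⟨2 | 1 1 1 1⟩, ⟨4 | 0⟩, ⟨4 | 1⟩]


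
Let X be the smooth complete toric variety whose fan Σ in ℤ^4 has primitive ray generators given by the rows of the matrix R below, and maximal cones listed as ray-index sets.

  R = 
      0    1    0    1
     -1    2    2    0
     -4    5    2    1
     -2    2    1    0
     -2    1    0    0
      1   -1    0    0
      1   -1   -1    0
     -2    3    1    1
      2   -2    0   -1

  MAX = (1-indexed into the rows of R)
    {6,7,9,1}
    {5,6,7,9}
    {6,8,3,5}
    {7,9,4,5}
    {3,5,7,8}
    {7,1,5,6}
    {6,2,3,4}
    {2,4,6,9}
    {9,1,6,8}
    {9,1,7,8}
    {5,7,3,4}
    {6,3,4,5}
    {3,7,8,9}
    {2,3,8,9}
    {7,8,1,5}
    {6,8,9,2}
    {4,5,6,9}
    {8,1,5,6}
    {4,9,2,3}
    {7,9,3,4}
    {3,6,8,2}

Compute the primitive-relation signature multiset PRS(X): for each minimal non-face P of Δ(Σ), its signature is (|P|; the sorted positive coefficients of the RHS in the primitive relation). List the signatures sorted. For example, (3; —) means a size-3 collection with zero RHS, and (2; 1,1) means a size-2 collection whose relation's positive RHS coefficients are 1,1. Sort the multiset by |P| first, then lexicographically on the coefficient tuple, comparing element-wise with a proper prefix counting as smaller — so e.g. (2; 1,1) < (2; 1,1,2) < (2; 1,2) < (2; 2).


The 13 primitive collections of Σ (r=9, n=4):

  P = {1,4}:  v_{1} + v_{4} = v_{8}  ⇒ sig = (2; 1)
  P = {4,8}:  v_{4} + v_{8} = v_{3}  ⇒ sig = (2; 1)
  P = {2,7}:  v_{2} + v_{7} = v_{8} + v_{9}  ⇒ sig = (2; 1,1)
  P = {1,2}:  v_{1} + v_{2} = v_{6} + 2·v_{8} + v_{9}  ⇒ sig = (2; 1,1,2)
  P = {2,5}:  v_{2} + v_{5} = 2·v_{4} + v_{6}  ⇒ sig = (2; 1,2)
  P = {1,3}:  v_{1} + v_{3} = 2·v_{8}  ⇒ sig = (2; 2)
  P = {1,5,9}:  v_{1} + v_{5} + v_{9} = 0  ⇒ sig = (3; —)
  P = {4,6,7}:  v_{4} + v_{6} + v_{7} = 0  ⇒ sig = (3; —)
  P = {3,6,7}:  v_{3} + v_{6} + v_{7} = v_{8}  ⇒ sig = (3; 1)
  P = {3,6,9}:  v_{3} + v_{6} + v_{9} = v_{2}  ⇒ sig = (3; 1)
  P = {5,8,9}:  v_{5} + v_{8} + v_{9} = v_{4}  ⇒ sig = (3; 1)
  P = {6,7,8}:  v_{6} + v_{7} + v_{8} = v_{1}  ⇒ sig = (3; 1)
  P = {3,5,9}:  v_{3} + v_{5} + v_{9} = 2·v_{4}  ⇒ sig = (3; 2)

Hence PRS(X_Σ) =
{ (2; 1) ×2,  (2; 1,1),  (2; 1,1,2),  (2; 1,2),  (2; 2),  (3; —) ×2,  (3; 1) ×4,  (3; 2) }


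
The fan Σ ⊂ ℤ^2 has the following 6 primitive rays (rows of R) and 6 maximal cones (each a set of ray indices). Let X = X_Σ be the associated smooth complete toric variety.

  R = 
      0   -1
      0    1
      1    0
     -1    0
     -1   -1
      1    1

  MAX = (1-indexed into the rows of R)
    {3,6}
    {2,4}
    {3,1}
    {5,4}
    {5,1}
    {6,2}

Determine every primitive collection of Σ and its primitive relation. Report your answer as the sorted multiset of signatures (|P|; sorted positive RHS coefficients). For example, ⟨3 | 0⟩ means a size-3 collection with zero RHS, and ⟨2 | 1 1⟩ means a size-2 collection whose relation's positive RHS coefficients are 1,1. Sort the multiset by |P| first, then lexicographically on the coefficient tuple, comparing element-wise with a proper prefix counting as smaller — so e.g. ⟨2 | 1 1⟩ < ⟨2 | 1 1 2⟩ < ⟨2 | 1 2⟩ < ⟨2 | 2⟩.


Primitive collections (9):

  P = {1,2}:  v_{1} + v_{2} = 0  so sig = ⟨2 | 0⟩
  P = {3,4}:  v_{3} + v_{4} = 0  so sig = ⟨2 | 0⟩
  P = {5,6}:  v_{5} + v_{6} = 0  so sig = ⟨2 | 0⟩
  P = {1,4}:  v_{1} + v_{4} = v_{5}  so sig = ⟨2 | 1⟩
  P = {1,6}:  v_{1} + v_{6} = v_{3}  so sig = ⟨2 | 1⟩
  P = {2,3}:  v_{2} + v_{3} = v_{6}  so sig = ⟨2 | 1⟩
  P = {2,5}:  v_{2} + v_{5} = v_{4}  so sig = ⟨2 | 1⟩
  P = {3,5}:  v_{3} + v_{5} = v_{1}  so sig = ⟨2 | 1⟩
  P = {4,6}:  v_{4} + v_{6} = v_{2}  so sig = ⟨2 | 1⟩

Hence PRS(X_Σ) =
    ⟨2 | 0⟩
    ⟨2 | 0⟩
    ⟨2 | 0⟩
    ⟨2 | 1⟩
    ⟨2 | 1⟩
    ⟨2 | 1⟩
    ⟨2 | 1⟩
    ⟨2 | 1⟩
    ⟨2 | 1⟩


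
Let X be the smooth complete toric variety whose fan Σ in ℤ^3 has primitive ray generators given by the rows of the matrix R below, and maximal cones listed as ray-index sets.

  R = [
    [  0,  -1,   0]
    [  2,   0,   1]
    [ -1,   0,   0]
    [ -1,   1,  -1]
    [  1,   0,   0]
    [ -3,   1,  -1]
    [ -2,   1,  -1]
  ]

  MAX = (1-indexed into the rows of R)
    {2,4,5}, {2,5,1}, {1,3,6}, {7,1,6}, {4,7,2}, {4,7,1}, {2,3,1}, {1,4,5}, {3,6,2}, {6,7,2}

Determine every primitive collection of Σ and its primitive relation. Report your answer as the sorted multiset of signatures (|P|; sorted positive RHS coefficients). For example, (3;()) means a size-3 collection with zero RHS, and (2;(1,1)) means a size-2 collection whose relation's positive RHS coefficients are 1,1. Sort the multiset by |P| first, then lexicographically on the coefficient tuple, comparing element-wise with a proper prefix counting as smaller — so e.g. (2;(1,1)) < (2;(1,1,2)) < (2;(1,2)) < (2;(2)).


9 minimal non-faces of Δ(Σ) (on 7 rays):

  {3,5}:  v_{3} + v_{5} = 0  ⟹  sig = (2;())
  {3,4}:  v_{3} + v_{4} = v_{7}  ⟹  sig = (2;(1))
  {3,7}:  v_{3} + v_{7} = v_{6}  ⟹  sig = (2;(1))
  {5,6}:  v_{5} + v_{6} = v_{7}  ⟹  sig = (2;(1))
  {5,7}:  v_{5} + v_{7} = v_{4}  ⟹  sig = (2;(1))
  {4,6}:  v_{4} + v_{6} = 2·v_{7}  ⟹  sig = (2;(2))
  {1,2,7}:  v_{1} + v_{2} + v_{7} = 0  ⟹  sig = (3;())
  {1,2,4}:  v_{1} + v_{2} + v_{4} = v_{5}  ⟹  sig = (3;(1))
  {1,2,6}:  v_{1} + v_{2} + v_{6} = v_{3}  ⟹  sig = (3;(1))

Hence PRS(X_Σ) =
    |P|=2: 6 collections, coeffs (), (1), (1), (1), (1), (2)
    |P|=3: 3 collections, coeffs (), (1), (1)


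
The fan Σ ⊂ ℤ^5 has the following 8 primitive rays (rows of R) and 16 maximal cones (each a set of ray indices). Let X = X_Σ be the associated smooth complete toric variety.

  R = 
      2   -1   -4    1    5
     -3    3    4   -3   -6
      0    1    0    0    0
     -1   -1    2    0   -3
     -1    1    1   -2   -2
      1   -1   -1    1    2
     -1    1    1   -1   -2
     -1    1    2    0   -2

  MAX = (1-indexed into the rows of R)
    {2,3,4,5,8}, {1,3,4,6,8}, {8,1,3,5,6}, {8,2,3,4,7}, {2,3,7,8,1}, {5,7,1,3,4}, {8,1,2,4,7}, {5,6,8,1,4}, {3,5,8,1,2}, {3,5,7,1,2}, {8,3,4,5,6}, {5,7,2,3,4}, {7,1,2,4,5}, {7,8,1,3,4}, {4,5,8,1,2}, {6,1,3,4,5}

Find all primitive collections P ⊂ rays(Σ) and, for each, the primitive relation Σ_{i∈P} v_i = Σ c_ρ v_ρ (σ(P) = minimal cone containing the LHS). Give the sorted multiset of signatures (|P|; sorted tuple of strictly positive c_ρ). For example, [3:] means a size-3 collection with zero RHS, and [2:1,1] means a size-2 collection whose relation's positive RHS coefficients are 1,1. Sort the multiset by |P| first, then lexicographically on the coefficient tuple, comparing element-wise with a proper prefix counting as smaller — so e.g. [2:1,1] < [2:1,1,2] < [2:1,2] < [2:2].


Σ has 5 primitive collections:

  P = {6,7}:  v_{6} + v_{7} = 0  →  sig = [2:]
  P = {2,6}:  v_{2} + v_{6} = v_{5} + v_{8}  →  sig = [2:1,1]
  P = {5,7,8}:  v_{5} + v_{7} + v_{8} = v_{2}  →  sig = [3:1]
  P = {1,2,3,4}:  v_{1} + v_{2} + v_{3} + v_{4} = 2·v_{7}  →  sig = [4:2]
  P = {1,3,4,5,8}:  v_{1} + v_{3} + v_{4} + v_{5} + v_{8} = v_{7}  →  sig = [5:1]

Signatures (|P|; sorted positive RHS coefficients), sorted:
{ [2:],  [2:1,1],  [3:1],  [4:2],  [5:1] }


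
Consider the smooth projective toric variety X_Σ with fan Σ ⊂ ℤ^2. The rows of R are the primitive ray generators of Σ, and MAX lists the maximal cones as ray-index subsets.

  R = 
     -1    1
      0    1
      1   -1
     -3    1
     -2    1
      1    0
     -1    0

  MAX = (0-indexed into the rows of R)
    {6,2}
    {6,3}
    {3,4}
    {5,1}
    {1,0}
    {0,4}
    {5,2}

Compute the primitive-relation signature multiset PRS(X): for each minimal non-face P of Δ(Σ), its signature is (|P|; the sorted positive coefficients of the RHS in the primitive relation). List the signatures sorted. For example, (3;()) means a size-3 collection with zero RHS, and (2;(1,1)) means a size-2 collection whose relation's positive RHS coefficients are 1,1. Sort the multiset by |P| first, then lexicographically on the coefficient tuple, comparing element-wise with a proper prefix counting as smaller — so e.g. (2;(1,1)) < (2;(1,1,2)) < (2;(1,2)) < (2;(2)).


Σ has 14 primitive collections:

  • {0,2}:  v_{0} + v_{2} = 0  ⇒ sig = (2;())
  • {5,6}:  v_{5} + v_{6} = 0  ⇒ sig = (2;())
  • {0,5}:  v_{0} + v_{5} = v_{1}  ⇒ sig = (2;(1))
  • {0,6}:  v_{0} + v_{6} = v_{4}  ⇒ sig = (2;(1))
  • {1,2}:  v_{1} + v_{2} = v_{5}  ⇒ sig = (2;(1))
  • {1,6}:  v_{1} + v_{6} = v_{0}  ⇒ sig = (2;(1))
  • {2,4}:  v_{2} + v_{4} = v_{6}  ⇒ sig = (2;(1))
  • {3,5}:  v_{3} + v_{5} = v_{4}  ⇒ sig = (2;(1))
  • {4,5}:  v_{4} + v_{5} = v_{0}  ⇒ sig = (2;(1))
  • {4,6}:  v_{4} + v_{6} = v_{3}  ⇒ sig = (2;(1))
  • {1,3}:  v_{1} + v_{3} = v_{0} + v_{4}  ⇒ sig = (2;(1,1))
  • {0,3}:  v_{0} + v_{3} = 2·v_{4}  ⇒ sig = (2;(2))
  • {1,4}:  v_{1} + v_{4} = 2·v_{0}  ⇒ sig = (2;(2))
  • {2,3}:  v_{2} + v_{3} = 2·v_{6}  ⇒ sig = (2;(2))

Hence PRS(X_Σ) =
{ (2;()) ×2,  (2;(1)) ×8,  (2;(1,1)),  (2;(2)) ×3 }


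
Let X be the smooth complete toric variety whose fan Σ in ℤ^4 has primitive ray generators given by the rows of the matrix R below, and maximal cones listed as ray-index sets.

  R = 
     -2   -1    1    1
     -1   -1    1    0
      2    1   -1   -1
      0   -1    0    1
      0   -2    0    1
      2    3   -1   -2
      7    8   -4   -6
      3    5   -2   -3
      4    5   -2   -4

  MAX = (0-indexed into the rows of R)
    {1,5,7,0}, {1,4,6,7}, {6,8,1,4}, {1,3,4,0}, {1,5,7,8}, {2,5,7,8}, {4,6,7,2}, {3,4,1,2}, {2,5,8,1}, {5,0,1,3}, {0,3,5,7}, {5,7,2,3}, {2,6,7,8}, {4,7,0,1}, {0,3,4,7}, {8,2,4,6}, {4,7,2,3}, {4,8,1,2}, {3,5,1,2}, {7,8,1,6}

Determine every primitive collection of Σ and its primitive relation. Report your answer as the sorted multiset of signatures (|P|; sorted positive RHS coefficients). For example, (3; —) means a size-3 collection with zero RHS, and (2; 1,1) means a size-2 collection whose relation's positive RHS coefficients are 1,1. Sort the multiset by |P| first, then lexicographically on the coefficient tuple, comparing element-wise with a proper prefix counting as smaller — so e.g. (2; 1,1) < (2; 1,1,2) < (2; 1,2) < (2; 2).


Minimal non-faces — 11 found among 9 rays, 20 max cones:

  P = {0,2}:  v_{0} + v_{2} = 0 ; sig = (2; —)
  P = {4,5}:  v_{4} + v_{5} = v_{2} ; sig = (2; 1)
  P = {0,8}:  v_{0} + v_{8} = v_{1} + v_{7} ; sig = (2; 1,1)
  P = {3,8}:  v_{3} + v_{8} = v_{2} + v_{5} ; sig = (2; 1,1)
  P = {5,6}:  v_{5} + v_{6} = v_{2} + v_{7} + v_{8} ; sig = (2; 1,1,1)
  P = {0,6}:  v_{0} + v_{6} = v_{1} + v_{4} + 2·v_{7} ; sig = (2; 1,1,2)
  P = {3,6}:  v_{3} + v_{6} = 2·v_{2} + v_{7} ; sig = (2; 1,2)
  P = {1,2,7}:  v_{1} + v_{2} + v_{7} = v_{8} ; sig = (3; 1)
  P = {1,3,7}:  v_{1} + v_{3} + v_{7} = v_{5} ; sig = (3; 1)
  P = {4,7,8}:  v_{4} + v_{7} + v_{8} = v_{6} ; sig = (3; 1)
  P = {1,2,6}:  v_{1} + v_{2} + v_{6} = v_{4} + 2·v_{8} ; sig = (3; 1,2)

Sorted signature multiset PRS(X):
    (2; —)
    (2; 1)
    (2; 1,1)
    (2; 1,1)
    (2; 1,1,1)
    (2; 1,1,2)
    (2; 1,2)
    (3; 1)
    (3; 1)
    (3; 1)
    (3; 1,2)


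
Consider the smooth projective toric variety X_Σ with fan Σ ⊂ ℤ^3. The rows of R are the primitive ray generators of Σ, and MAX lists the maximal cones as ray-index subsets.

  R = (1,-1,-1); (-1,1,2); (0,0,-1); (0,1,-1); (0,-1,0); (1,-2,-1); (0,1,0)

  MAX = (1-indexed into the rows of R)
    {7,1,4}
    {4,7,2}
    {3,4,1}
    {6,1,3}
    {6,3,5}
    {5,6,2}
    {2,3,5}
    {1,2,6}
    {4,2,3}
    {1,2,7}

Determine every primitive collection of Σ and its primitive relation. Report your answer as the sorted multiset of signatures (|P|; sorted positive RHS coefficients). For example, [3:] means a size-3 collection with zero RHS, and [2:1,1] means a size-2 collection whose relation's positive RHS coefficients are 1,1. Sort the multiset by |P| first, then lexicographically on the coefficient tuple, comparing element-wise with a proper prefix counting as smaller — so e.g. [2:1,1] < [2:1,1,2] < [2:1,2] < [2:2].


9 minimal non-faces of Δ(Σ) (on 7 rays):

  P = {5,7}:  v_{5} + v_{7} = 0 — sig = [2:]
  P = {1,5}:  v_{1} + v_{5} = v_{6} — sig = [2:1]
  P = {3,7}:  v_{3} + v_{7} = v_{4} — sig = [2:1]
  P = {4,5}:  v_{4} + v_{5} = v_{3} — sig = [2:1]
  P = {6,7}:  v_{6} + v_{7} = v_{1} — sig = [2:1]
  P = {4,6}:  v_{4} + v_{6} = v_{1} + v_{3} — sig = [2:1,1]
  P = {1,2,3}:  v_{1} + v_{2} + v_{3} = 0 — sig = [3:]
  P = {1,2,4}:  v_{1} + v_{2} + v_{4} = v_{7} — sig = [3:1]
  P = {2,3,6}:  v_{2} + v_{3} + v_{6} = v_{5} — sig = [3:1]

Hence PRS(X_Σ) =
    |P|=2: 6 collections, coeffs (), (1), (1), (1), (1), (1,1)
    |P|=3: 3 collections, coeffs (), (1), (1)


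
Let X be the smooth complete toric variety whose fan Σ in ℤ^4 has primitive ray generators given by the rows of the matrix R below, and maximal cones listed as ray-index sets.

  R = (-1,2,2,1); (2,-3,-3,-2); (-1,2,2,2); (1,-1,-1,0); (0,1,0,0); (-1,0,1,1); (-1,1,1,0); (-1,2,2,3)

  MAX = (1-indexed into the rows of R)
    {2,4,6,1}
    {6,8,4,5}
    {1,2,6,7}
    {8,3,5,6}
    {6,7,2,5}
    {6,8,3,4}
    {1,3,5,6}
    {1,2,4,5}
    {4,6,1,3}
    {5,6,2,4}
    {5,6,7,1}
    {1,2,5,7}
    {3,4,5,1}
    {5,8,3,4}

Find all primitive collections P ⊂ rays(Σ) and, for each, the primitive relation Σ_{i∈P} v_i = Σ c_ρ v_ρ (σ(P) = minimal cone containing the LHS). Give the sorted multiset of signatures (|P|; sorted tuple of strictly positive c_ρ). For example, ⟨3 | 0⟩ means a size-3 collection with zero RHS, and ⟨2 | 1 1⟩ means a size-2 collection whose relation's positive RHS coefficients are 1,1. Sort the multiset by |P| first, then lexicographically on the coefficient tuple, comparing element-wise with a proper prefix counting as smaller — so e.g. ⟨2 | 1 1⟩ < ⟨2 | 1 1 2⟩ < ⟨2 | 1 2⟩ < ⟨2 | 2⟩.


Minimal non-faces — 9 found among 8 rays, 14 max cones:

  P={4,7}:  v_{4} + v_{7} = 0  so sig = ⟨2 | 0⟩
  P={2,3}:  v_{2} + v_{3} = v_{4}  so sig = ⟨2 | 1⟩
  P={3,7}:  v_{3} + v_{7} = v_{1} + v_{5} + v_{6}  so sig = ⟨2 | 1 1 1⟩
  P={7,8}:  v_{7} + v_{8} = v_{3} + v_{5} + v_{6}  so sig = ⟨2 | 1 1 1⟩
  P={2,8}:  v_{2} + v_{8} = 2·v_{4} + v_{5} + v_{6}  so sig = ⟨2 | 1 1 2⟩
  P={1,8}:  v_{1} + v_{8} = 2·v_{3}  so sig = ⟨2 | 2⟩
  P={1,2,5,6}:  v_{1} + v_{2} + v_{5} + v_{6} = 0  so sig = ⟨4 | 0⟩
  P={1,4,5,6}:  v_{1} + v_{4} + v_{5} + v_{6} = v_{3}  so sig = ⟨4 | 1⟩
  P={3,4,5,6}:  v_{3} + v_{4} + v_{5} + v_{6} = v_{8}  so sig = ⟨4 | 1⟩

so the primitive-relation signature multiset is
{ ⟨2 | 0⟩,  ⟨2 | 1⟩,  ⟨2 | 1 1 1⟩ ×2,  ⟨2 | 1 1 2⟩,  ⟨2 | 2⟩,  ⟨4 | 0⟩,  ⟨4 | 1⟩ ×2 }


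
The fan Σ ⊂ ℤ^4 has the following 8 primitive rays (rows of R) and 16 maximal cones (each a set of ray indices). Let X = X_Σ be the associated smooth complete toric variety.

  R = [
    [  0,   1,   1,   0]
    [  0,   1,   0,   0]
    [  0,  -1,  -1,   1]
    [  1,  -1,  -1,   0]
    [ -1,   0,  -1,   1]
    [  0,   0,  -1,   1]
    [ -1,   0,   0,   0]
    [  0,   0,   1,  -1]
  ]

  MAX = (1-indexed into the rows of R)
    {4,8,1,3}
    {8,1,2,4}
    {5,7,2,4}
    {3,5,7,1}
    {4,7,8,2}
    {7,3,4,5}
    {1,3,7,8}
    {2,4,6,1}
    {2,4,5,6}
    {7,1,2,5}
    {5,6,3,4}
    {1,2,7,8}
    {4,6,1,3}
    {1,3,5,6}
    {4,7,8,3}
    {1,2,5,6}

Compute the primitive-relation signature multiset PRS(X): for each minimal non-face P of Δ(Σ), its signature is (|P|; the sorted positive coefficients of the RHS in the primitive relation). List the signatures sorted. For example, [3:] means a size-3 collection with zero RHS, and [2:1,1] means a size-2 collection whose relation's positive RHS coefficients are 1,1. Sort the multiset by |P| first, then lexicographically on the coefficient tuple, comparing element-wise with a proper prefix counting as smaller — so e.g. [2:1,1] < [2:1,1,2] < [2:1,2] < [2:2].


|primitive collections| = 6. Relations:

  P = {6,8}:  v_{6} + v_{8} = 0 — sig = [2:]
  P = {2,3}:  v_{2} + v_{3} = v_{6} — sig = [2:1]
  P = {5,8}:  v_{5} + v_{8} = v_{7} — sig = [2:1]
  P = {6,7}:  v_{6} + v_{7} = v_{5} — sig = [2:1]
  P = {1,4,7}:  v_{1} + v_{4} + v_{7} = 0 — sig = [3:]
  P = {1,4,5}:  v_{1} + v_{4} + v_{5} = v_{6} — sig = [3:1]

so the primitive-relation signature multiset is
    |P|=2: 4 collections, coeffs (), (1), (1), (1)
    |P|=3: 2 collections, coeffs (), (1)


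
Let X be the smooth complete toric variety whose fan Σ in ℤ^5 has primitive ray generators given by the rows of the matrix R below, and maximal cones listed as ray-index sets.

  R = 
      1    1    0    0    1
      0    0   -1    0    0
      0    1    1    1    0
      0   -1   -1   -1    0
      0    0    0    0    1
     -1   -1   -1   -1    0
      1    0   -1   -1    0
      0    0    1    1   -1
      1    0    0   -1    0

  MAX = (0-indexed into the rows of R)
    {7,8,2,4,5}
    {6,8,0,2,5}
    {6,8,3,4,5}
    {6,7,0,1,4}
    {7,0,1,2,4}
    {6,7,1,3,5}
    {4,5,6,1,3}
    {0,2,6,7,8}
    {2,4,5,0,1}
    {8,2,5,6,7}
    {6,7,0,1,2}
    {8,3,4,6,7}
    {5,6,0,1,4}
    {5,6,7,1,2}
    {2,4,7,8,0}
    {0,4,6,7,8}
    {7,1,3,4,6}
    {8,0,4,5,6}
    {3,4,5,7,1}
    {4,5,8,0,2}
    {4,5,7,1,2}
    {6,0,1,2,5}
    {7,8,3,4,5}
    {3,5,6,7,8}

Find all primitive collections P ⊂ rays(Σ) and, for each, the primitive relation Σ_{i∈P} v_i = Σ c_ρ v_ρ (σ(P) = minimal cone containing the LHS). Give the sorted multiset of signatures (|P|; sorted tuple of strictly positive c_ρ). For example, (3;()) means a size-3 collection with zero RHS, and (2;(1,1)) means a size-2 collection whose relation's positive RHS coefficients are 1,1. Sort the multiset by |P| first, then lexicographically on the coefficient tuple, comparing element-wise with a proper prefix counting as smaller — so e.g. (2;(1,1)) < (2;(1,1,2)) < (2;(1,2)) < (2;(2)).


|primitive collections| = 6. Relations:

  {2,3}:  v_{2} + v_{3} = 0 ; sig = (2;())
  {1,8}:  v_{1} + v_{8} = v_{6} ; sig = (2;(1))
  {0,3}:  v_{0} + v_{3} = v_{4} + v_{6} ; sig = (2;(1,1))
  {0,5,7}:  v_{0} + v_{5} + v_{7} = 0 ; sig = (3;())
  {2,4,6}:  v_{2} + v_{4} + v_{6} = v_{0} ; sig = (3;(1))
  {4,5,6,7}:  v_{4} + v_{5} + v_{6} + v_{7} = v_{3} ; sig = (4;(1))

Sorted signature multiset PRS(X):
{ (2;()),  (2;(1)),  (2;(1,1)),  (3;()),  (3;(1)),  (4;(1)) }


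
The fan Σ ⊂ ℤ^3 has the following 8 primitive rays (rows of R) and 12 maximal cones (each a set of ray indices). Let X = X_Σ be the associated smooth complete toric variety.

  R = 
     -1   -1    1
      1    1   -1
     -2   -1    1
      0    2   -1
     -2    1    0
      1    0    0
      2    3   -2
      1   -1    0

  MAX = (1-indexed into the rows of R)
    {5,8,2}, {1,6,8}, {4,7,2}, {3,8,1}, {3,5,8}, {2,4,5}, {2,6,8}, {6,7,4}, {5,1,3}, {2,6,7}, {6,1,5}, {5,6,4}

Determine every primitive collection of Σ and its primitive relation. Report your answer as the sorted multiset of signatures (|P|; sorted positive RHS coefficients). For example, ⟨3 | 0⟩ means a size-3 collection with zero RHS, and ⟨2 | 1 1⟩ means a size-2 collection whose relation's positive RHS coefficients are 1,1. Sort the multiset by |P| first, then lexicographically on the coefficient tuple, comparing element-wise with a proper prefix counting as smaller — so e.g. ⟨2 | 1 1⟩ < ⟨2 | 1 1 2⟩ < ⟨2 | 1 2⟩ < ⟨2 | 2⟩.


Primitive collections (14):

  P = {1,2}:  v_{1} + v_{2} = 0  so sig = ⟨2 | 0⟩
  P = {3,4}:  v_{3} + v_{4} = v_{5}  so sig = ⟨2 | 1⟩
  P = {3,6}:  v_{3} + v_{6} = v_{1}  so sig = ⟨2 | 1⟩
  P = {3,7}:  v_{3} + v_{7} = v_{4}  so sig = ⟨2 | 1⟩
  P = {4,8}:  v_{4} + v_{8} = v_{2}  so sig = ⟨2 | 1⟩
  P = {1,4}:  v_{1} + v_{4} = v_{5} + v_{6}  so sig = ⟨2 | 1 1⟩
  P = {1,7}:  v_{1} + v_{7} = v_{4} + v_{6}  so sig = ⟨2 | 1 1⟩
  P = {2,3}:  v_{2} + v_{3} = v_{5} + v_{8}  so sig = ⟨2 | 1 1⟩
  P = {7,8}:  v_{7} + v_{8} = 2·v_{2} + v_{6}  so sig = ⟨2 | 1 2⟩
  P = {5,7}:  v_{5} + v_{7} = 2·v_{4}  so sig = ⟨2 | 2⟩
  P = {5,6,8}:  v_{5} + v_{6} + v_{8} = 0  so sig = ⟨3 | 0⟩
  P = {1,5,8}:  v_{1} + v_{5} + v_{8} = v_{3}  so sig = ⟨3 | 1⟩
  P = {2,4,6}:  v_{2} + v_{4} + v_{6} = v_{7}  so sig = ⟨3 | 1⟩
  P = {2,5,6}:  v_{2} + v_{5} + v_{6} = v_{4}  so sig = ⟨3 | 1⟩

so the primitive-relation signature multiset is
    |P|=2: 10 collections, coeffs (), (1), (1), (1), (1), (1,1), (1,1), (1,1), (1,2), (2)
    |P|=3: 4 collections, coeffs (), (1), (1), (1)


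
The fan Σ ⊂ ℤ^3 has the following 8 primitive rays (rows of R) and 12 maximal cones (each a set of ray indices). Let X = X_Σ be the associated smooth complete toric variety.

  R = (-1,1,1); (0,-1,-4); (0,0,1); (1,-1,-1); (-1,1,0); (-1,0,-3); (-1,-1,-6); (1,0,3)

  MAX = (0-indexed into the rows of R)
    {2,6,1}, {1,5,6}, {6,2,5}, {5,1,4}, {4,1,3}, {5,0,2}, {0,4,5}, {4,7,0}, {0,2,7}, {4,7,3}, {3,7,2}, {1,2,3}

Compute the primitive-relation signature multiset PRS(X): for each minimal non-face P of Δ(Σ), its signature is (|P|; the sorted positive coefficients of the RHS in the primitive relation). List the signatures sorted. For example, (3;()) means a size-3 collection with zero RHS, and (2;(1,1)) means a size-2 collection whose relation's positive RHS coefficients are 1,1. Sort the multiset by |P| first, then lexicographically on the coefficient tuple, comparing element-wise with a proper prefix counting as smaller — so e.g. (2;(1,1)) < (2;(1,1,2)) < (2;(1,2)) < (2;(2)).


The 11 primitive collections of Σ (r=8, n=3):

  P = {0,3}:  v_{0} + v_{3} = 0  ⟹  sig = (2;())
  P = {5,7}:  v_{5} + v_{7} = 0  ⟹  sig = (2;())
  P = {0,1}:  v_{0} + v_{1} = v_{5}  ⟹  sig = (2;(1))
  P = {1,7}:  v_{1} + v_{7} = v_{3}  ⟹  sig = (2;(1))
  P = {2,4}:  v_{2} + v_{4} = v_{0}  ⟹  sig = (2;(1))
  P = {3,5}:  v_{3} + v_{5} = v_{1}  ⟹  sig = (2;(1))
  P = {6,7}:  v_{6} + v_{7} = v_{1} + v_{2}  ⟹  sig = (2;(1,1))
  P = {0,6}:  v_{0} + v_{6} = v_{2} + 2·v_{5}  ⟹  sig = (2;(1,2))
  P = {3,6}:  v_{3} + v_{6} = 2·v_{1} + v_{2}  ⟹  sig = (2;(1,2))
  P = {4,6}:  v_{4} + v_{6} = 2·v_{5}  ⟹  sig = (2;(2))
  P = {1,2,5}:  v_{1} + v_{2} + v_{5} = v_{6}  ⟹  sig = (3;(1))

Signatures (|P|; sorted positive RHS coefficients), sorted:
{ (2;()) ×2,  (2;(1)) ×4,  (2;(1,1)),  (2;(1,2)) ×2,  (2;(2)),  (3;(1)) }


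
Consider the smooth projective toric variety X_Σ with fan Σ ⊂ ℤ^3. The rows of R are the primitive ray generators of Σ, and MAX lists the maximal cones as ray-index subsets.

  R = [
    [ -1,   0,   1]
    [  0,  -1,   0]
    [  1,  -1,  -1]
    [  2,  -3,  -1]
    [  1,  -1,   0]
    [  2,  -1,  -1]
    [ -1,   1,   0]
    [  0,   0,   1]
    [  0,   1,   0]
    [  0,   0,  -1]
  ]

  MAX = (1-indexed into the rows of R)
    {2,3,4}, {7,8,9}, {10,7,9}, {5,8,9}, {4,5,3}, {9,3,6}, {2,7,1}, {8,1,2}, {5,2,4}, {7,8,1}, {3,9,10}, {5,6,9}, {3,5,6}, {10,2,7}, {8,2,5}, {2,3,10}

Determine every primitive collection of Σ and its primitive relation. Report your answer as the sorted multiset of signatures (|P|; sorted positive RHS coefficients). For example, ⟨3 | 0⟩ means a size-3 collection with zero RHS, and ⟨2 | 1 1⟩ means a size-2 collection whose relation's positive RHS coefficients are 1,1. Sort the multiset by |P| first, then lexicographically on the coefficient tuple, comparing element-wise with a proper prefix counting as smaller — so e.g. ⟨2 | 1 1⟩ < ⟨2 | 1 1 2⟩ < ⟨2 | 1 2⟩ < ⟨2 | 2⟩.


The 24 primitive collections of Σ (r=10, n=3):

  • {2,9}:  v_{2} + v_{9} = 0  so sig = ⟨2 | 0⟩
  • {5,7}:  v_{5} + v_{7} = 0  so sig = ⟨2 | 0⟩
  • {8,10}:  v_{8} + v_{10} = 0  so sig = ⟨2 | 0⟩
  • {1,3}:  v_{1} + v_{3} = v_{2}  so sig = ⟨2 | 1⟩
  • {1,6}:  v_{1} + v_{6} = v_{5}  so sig = ⟨2 | 1⟩
  • {3,7}:  v_{3} + v_{7} = v_{10}  so sig = ⟨2 | 1⟩
  • {3,8}:  v_{3} + v_{8} = v_{5}  so sig = ⟨2 | 1⟩
  • {5,10}:  v_{5} + v_{10} = v_{3}  so sig = ⟨2 | 1⟩
  • {1,5}:  v_{1} + v_{5} = v_{2} + v_{8}  so sig = ⟨2 | 1 1⟩
  • {1,9}:  v_{1} + v_{9} = v_{7} + v_{8}  so sig = ⟨2 | 1 1⟩
  • {1,10}:  v_{1} + v_{10} = v_{2} + v_{7}  so sig = ⟨2 | 1 1⟩
  • {2,6}:  v_{2} + v_{6} = v_{3} + v_{5}  so sig = ⟨2 | 1 1⟩
  • {4,7}:  v_{4} + v_{7} = v_{2} + v_{3}  so sig = ⟨2 | 1 1⟩
  • {4,9}:  v_{4} + v_{9} = v_{3} + v_{5}  so sig = ⟨2 | 1 1⟩
  • {6,7}:  v_{6} + v_{7} = v_{3} + v_{9}  so sig = ⟨2 | 1 1⟩
  • {1,4}:  v_{1} + v_{4} = 2·v_{2} + v_{5}  so sig = ⟨2 | 1 2⟩
  • {4,8}:  v_{4} + v_{8} = v_{2} + 2·v_{5}  so sig = ⟨2 | 1 2⟩
  • {4,10}:  v_{4} + v_{10} = v_{2} + 2·v_{3}  so sig = ⟨2 | 1 2⟩
  • {6,8}:  v_{6} + v_{8} = 2·v_{5} + v_{9}  so sig = ⟨2 | 1 2⟩
  • {6,10}:  v_{6} + v_{10} = 2·v_{3} + v_{9}  so sig = ⟨2 | 1 2⟩
  • {4,6}:  v_{4} + v_{6} = 2·v_{3} + 2·v_{5}  so sig = ⟨2 | 2 2⟩
  • {2,3,5}:  v_{2} + v_{3} + v_{5} = v_{4}  so sig = ⟨3 | 1⟩
  • {2,7,8}:  v_{2} + v_{7} + v_{8} = v_{1}  so sig = ⟨3 | 1⟩
  • {3,5,9}:  v_{3} + v_{5} + v_{9} = v_{6}  so sig = ⟨3 | 1⟩

Hence PRS(X_Σ) =
    ⟨2 | 0⟩
    ⟨2 | 0⟩
    ⟨2 | 0⟩
    ⟨2 | 1⟩
    ⟨2 | 1⟩
    ⟨2 | 1⟩
    ⟨2 | 1⟩
    ⟨2 | 1⟩
    ⟨2 | 1 1⟩
    ⟨2 | 1 1⟩
    ⟨2 | 1 1⟩
    ⟨2 | 1 1⟩
    ⟨2 | 1 1⟩
    ⟨2 | 1 1⟩
    ⟨2 | 1 1⟩
    ⟨2 | 1 2⟩
    ⟨2 | 1 2⟩
    ⟨2 | 1 2⟩
    ⟨2 | 1 2⟩
    ⟨2 | 1 2⟩
    ⟨2 | 2 2⟩
    ⟨3 | 1⟩
    ⟨3 | 1⟩
    ⟨3 | 1⟩


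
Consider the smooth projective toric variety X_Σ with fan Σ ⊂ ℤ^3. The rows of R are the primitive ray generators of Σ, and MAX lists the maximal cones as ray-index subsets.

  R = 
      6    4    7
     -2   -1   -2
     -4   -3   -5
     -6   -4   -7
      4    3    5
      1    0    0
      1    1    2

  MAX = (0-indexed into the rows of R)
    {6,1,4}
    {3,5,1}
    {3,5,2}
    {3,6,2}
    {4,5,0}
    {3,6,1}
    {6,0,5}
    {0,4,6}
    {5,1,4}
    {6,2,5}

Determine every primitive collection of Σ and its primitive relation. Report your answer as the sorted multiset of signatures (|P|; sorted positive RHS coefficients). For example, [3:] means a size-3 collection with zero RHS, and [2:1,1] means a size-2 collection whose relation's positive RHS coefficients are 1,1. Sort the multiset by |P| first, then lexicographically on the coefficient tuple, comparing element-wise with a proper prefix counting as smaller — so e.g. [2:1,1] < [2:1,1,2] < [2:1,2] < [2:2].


Σ has 9 primitive collections:

  P = {0,3}:  v_{0} + v_{3} = 0  →  sig = [2:]
  P = {2,4}:  v_{2} + v_{4} = 0  →  sig = [2:]
  P = {0,1}:  v_{0} + v_{1} = v_{4}  →  sig = [2:1]
  P = {1,2}:  v_{1} + v_{2} = v_{3}  →  sig = [2:1]
  P = {3,4}:  v_{3} + v_{4} = v_{1}  →  sig = [2:1]
  P = {0,2}:  v_{0} + v_{2} = v_{5} + v_{6}  →  sig = [2:1,1]
  P = {1,5,6}:  v_{1} + v_{5} + v_{6} = 0  →  sig = [3:]
  P = {3,5,6}:  v_{3} + v_{5} + v_{6} = v_{2}  →  sig = [3:1]
  P = {4,5,6}:  v_{4} + v_{5} + v_{6} = v_{0}  →  sig = [3:1]

Hence PRS(X_Σ) =
    [2:]
    [2:]
    [2:1]
    [2:1]
    [2:1]
    [2:1,1]
    [3:]
    [3:1]
    [3:1]


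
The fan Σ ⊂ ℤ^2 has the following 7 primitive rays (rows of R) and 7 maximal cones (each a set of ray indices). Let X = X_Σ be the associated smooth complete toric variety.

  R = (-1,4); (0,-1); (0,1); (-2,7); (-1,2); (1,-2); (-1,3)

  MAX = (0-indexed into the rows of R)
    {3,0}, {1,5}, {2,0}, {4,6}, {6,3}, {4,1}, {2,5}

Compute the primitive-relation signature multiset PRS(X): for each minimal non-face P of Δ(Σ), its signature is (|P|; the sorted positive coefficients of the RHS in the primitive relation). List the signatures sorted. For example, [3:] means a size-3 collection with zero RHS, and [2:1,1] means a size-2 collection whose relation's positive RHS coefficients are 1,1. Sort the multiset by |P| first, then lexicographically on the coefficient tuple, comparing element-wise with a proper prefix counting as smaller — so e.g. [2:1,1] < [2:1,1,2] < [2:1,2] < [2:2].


Primitive collections (14):

  P = {1,2}:  v_{1} + v_{2} = 0  so sig = [2:]
  P = {4,5}:  v_{4} + v_{5} = 0  so sig = [2:]
  P = {0,1}:  v_{0} + v_{1} = v_{6}  so sig = [2:1]
  P = {0,6}:  v_{0} + v_{6} = v_{3}  so sig = [2:1]
  P = {1,6}:  v_{1} + v_{6} = v_{4}  so sig = [2:1]
  P = {2,4}:  v_{2} + v_{4} = v_{6}  so sig = [2:1]
  P = {2,6}:  v_{2} + v_{6} = v_{0}  so sig = [2:1]
  P = {5,6}:  v_{5} + v_{6} = v_{2}  so sig = [2:1]
  P = {3,5}:  v_{3} + v_{5} = v_{0} + v_{2}  so sig = [2:1,1]
  P = {0,4}:  v_{0} + v_{4} = 2·v_{6}  so sig = [2:2]
  P = {0,5}:  v_{0} + v_{5} = 2·v_{2}  so sig = [2:2]
  P = {1,3}:  v_{1} + v_{3} = 2·v_{6}  so sig = [2:2]
  P = {2,3}:  v_{2} + v_{3} = 2·v_{0}  so sig = [2:2]
  P = {3,4}:  v_{3} + v_{4} = 3·v_{6}  so sig = [2:3]

Hence PRS(X_Σ) =
{ [2:] ×2,  [2:1] ×6,  [2:1,1],  [2:2] ×4,  [2:3] }


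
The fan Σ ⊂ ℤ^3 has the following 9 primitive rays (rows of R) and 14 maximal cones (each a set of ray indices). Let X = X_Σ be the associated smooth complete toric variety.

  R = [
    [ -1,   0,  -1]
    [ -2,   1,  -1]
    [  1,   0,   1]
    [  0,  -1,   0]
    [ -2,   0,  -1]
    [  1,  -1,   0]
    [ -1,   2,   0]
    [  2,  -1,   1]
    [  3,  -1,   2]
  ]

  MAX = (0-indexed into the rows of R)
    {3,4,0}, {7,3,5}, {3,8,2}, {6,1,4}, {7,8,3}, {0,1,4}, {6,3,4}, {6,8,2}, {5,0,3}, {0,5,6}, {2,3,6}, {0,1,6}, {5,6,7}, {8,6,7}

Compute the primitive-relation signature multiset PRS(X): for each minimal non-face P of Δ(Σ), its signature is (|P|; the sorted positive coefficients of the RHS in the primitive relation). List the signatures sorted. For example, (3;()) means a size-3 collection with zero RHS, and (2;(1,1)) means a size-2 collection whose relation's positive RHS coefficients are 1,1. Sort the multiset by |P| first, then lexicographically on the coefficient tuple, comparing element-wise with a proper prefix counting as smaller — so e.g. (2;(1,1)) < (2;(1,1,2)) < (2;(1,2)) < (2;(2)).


|primitive collections| = 20. Relations:

  • {0,2}:  v_{0} + v_{2} = 0 — sig = (2;())
  • {1,7}:  v_{1} + v_{7} = 0 — sig = (2;())
  • {0,7}:  v_{0} + v_{7} = v_{5} — sig = (2;(1))
  • {0,8}:  v_{0} + v_{8} = v_{7} — sig = (2;(1))
  • {1,3}:  v_{1} + v_{3} = v_{4} — sig = (2;(1))
  • {1,5}:  v_{1} + v_{5} = v_{0} — sig = (2;(1))
  • {1,8}:  v_{1} + v_{8} = v_{2} — sig = (2;(1))
  • {2,5}:  v_{2} + v_{5} = v_{7} — sig = (2;(1))
  • {2,7}:  v_{2} + v_{7} = v_{8} — sig = (2;(1))
  • {4,7}:  v_{4} + v_{7} = v_{3} — sig = (2;(1))
  • {1,2}:  v_{1} + v_{2} = v_{3} + v_{6} — sig = (2;(1,1))
  • {4,5}:  v_{4} + v_{5} = v_{0} + v_{3} — sig = (2;(1,1))
  • {4,8}:  v_{4} + v_{8} = v_{2} + v_{3} — sig = (2;(1,1))
  • {2,4}:  v_{2} + v_{4} = 2·v_{3} + v_{6} — sig = (2;(1,2))
  • {5,8}:  v_{5} + v_{8} = 2·v_{7} — sig = (2;(2))
  • {3,5,6}:  v_{3} + v_{5} + v_{6} = 0 — sig = (3;())
  • {0,3,6}:  v_{0} + v_{3} + v_{6} = v_{1} — sig = (3;(1))
  • {3,6,7}:  v_{3} + v_{6} + v_{7} = v_{2} — sig = (3;(1))
  • {0,4,6}:  v_{0} + v_{4} + v_{6} = 2·v_{1} — sig = (3;(2))
  • {3,6,8}:  v_{3} + v_{6} + v_{8} = 2·v_{2} — sig = (3;(2))

Sorted signature multiset PRS(X):
    (2;())
    (2;())
    (2;(1))
    (2;(1))
    (2;(1))
    (2;(1))
    (2;(1))
    (2;(1))
    (2;(1))
    (2;(1))
    (2;(1,1))
    (2;(1,1))
    (2;(1,1))
    (2;(1,2))
    (2;(2))
    (3;())
    (3;(1))
    (3;(1))
    (3;(2))
    (3;(2))
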